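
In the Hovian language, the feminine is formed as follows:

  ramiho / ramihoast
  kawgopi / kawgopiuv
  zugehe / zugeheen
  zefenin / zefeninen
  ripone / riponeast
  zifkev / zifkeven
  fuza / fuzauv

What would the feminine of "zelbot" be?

ripone and zugehe both end in -e yet inflect differently (riponeast, zugeheen), so the final letter is not what conditions the rule; the first letter is.
"zelbot" begins with z-. The stems beginning with z- (zefenin → zefeninen, zugehe → zugeheen, zifkev → zifkeven) add -en.
The other patterns: stems beginning with r- add -ast; stems beginning with f- or k- add -uv.
So zelbot → zelboten.

zelboten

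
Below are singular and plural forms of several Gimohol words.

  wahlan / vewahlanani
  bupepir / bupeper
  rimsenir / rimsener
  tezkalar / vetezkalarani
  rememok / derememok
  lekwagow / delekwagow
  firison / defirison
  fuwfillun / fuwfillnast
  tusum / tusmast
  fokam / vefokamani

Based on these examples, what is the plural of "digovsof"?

firison and fuwfillun both end in -n yet inflect differently (defirison, fuwfillnast), so the final letter is not what conditions the rule; the last vowel is.
"digovsof" has last vowel 'o'. The stems whose last vowel is 'o' (firison → defirison, rememok → derememok, lekwagow → delekwagow) add the prefix de-.
The other patterns: stems whose last vowel is 'i' change the last vowel to 'e'; stems whose last vowel is 'u' delete the last vowel and add -ast; stems whose last vowel is 'a' add ve- … -ani around the stem.
So digovsof → dedigovsof.

dedigovsof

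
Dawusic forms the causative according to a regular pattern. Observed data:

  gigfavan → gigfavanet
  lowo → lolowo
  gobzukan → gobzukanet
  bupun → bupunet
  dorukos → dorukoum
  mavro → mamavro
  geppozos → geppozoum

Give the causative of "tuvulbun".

"tuvulbun" ends in -n. The stems ending in -n (gobzukan → gobzukanet, gigfavan → gigfavanet, bupun → bupunet) add -et.
So tuvulbun → tuvulbunet.

tuvulbunet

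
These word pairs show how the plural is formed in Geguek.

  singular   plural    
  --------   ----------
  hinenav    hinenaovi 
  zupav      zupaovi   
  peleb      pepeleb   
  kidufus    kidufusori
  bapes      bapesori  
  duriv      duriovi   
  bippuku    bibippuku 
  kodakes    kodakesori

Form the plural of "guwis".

guwisori

"guwis" ends in -s. The stems ending in -s (kidufus → kidufusori, kodakes → kodakesori, bapes → bapesori) add -ori.
The other patterns: stems ending in -v drop the final letter and add -ovi; stems ending in -b or -u repeat the first consonant+vowel as a prefix.
So guwis → guwisori.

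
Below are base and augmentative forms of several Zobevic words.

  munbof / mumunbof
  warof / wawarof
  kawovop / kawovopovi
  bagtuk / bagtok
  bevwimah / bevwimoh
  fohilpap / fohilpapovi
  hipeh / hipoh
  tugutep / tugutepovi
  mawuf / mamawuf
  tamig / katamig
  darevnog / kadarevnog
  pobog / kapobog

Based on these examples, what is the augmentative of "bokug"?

kawovop and darevnog both have last vowel 'o' yet inflect differently (kawovopovi, kadarevnog), so the last vowel is not what conditions the rule; the final letter is.
"bokug" ends in -g. The stems ending in -g (darevnog → kadarevnog, tamig → katamig, pobog → kapobog) add the prefix ka-.
The other patterns: stems ending in -p add -ovi; stems ending in -f repeat the first consonant+vowel as a prefix; stems ending in -h or -k change the last vowel to 'o'.
So bokug → kabokug.

kabokug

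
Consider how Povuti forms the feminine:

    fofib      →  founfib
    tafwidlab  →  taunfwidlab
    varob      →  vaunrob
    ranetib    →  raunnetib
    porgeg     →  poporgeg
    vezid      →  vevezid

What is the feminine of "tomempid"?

fofib and vezid both have last vowel 'i' yet inflect differently (founfib, vevezid), so the last vowel is not what conditions the rule; the final letter is.
"tomempid" ends in -d. The one such stem in the data (vezid → vevezid) repeats the first consonant+vowel as a prefix (as does porgeg), so the same rule applies.
The other pattern: stems ending in -b insert -un- after the first vowel.
So tomempid → totomempid.

totomempid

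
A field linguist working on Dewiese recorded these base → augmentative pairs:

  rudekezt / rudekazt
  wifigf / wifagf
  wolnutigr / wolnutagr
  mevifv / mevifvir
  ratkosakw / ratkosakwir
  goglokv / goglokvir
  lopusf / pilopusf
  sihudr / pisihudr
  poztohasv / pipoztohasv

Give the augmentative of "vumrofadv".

wifigf and lopusf both end in -f yet inflect differently (wifagf, pilopusf), so the final letter is not what conditions the rule; the second-to-last letter is.
"vumrofadv" has second-to-last letter 'd'. The one such stem in the data (sihudr → pisihudr) adds the prefix pi-, so the same rule applies.
So vumrofadv → pivumrofadv.

pivumrofadv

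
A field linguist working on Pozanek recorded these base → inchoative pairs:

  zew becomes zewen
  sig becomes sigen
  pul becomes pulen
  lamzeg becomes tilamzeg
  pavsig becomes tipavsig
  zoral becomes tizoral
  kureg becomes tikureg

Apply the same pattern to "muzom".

timuzom

sig and lamzeg both end in -g yet inflect differently (sigen, tilamzeg), so the final letter is not what conditions the rule; the number of vowels is.
"muzom" has 2 vowels. The stems with 2 vowels (lamzeg → tilamzeg, pavsig → tipavsig, zoral → tizoral) add the prefix ti-.
So muzom → timuzom.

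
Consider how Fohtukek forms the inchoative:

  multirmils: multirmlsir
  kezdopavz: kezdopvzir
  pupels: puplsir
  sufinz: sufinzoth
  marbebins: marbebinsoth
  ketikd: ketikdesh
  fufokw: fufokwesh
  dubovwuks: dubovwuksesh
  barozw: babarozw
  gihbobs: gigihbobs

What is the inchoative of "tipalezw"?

titipalezw

kezdopavz and sufinz both end in -z yet inflect differently (kezdopvzir, sufinzoth), so the final letter is not what conditions the rule; the second-to-last letter is.
"tipalezw" has second-to-last letter 'z'. The one such stem in the data (barozw → babarozw) repeats the first consonant+vowel as a prefix (as does gihbobs), so the same rule applies.
So tipalezw → titipalezw.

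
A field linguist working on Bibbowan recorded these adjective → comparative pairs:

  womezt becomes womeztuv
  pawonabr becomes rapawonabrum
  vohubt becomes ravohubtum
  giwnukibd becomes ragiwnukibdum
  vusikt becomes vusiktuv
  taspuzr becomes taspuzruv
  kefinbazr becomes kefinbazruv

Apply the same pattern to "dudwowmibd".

radudwowmibdum

"dudwowmibd" has second-to-last letter 'b'. The stems whose second-to-last letter is 'b' (pawonabr → rapawonabrum, giwnukibd → ragiwnukibdum, vohubt → ravohubtum) add ra- … -um around the stem.
So dudwowmibd → radudwowmibdum.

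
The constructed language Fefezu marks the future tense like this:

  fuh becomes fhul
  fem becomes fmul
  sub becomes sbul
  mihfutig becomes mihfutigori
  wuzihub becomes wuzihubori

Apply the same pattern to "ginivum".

ginivumori

sub and wuzihub both end in -b yet inflect differently (sbul, wuzihubori), so the final letter is not what conditions the rule; the number of vowels is.
"ginivum" has 3 vowels. The stems with 3 vowels (mihfutig → mihfutigori, wuzihub → wuzihubori) add -ori.
So ginivum → ginivumori.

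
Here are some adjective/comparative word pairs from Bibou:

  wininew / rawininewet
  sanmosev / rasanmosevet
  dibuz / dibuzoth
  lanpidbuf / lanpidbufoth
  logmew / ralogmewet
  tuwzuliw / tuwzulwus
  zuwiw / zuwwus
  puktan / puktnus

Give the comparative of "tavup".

tavupoth

logmew and tuwzuliw both end in -w yet inflect differently (ralogmewet, tuwzulwus), so the final letter is not what conditions the rule; the last vowel is.
"tavup" has last vowel 'u'. The stems whose last vowel is 'u' (dibuz → dibuzoth, lanpidbuf → lanpidbufoth) add -oth.
The other patterns: stems whose last vowel is 'e' add ra- … -et around the stem; stems whose last vowel is 'a' or 'i' delete the last vowel and add -us.
So tavup → tavupoth.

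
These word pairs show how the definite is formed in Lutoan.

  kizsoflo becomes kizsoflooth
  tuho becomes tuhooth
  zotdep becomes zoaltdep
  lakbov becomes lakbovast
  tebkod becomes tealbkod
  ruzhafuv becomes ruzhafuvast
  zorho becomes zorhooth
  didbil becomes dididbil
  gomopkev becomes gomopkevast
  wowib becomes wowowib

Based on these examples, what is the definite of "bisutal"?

"bisutal" ends in -l. The one such stem in the data (didbil → dididbil) repeats the first consonant+vowel as a prefix (as does wowib), so the same rule applies.
The other patterns: stems ending in -v add -ast; stems ending in -o add -oth; stems ending in -d or -p insert -al- after the first vowel.
So bisutal → bibisutal.

bibisutal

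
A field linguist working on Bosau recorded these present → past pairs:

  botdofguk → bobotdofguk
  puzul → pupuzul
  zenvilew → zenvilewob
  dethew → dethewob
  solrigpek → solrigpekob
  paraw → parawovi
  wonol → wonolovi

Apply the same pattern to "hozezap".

hozezapovi

botdofguk and solrigpek both end in -k yet inflect differently (bobotdofguk, solrigpekob), so the final letter is not what conditions the rule; the last vowel is.
"hozezap" has last vowel 'a'. The one such stem in the data (paraw → parawovi) adds -ovi, so the same rule applies.
The other patterns: stems whose last vowel is 'u' repeat the first consonant+vowel as a prefix; stems whose last vowel is 'e' add -ob.
So hozezap → hozezapovi.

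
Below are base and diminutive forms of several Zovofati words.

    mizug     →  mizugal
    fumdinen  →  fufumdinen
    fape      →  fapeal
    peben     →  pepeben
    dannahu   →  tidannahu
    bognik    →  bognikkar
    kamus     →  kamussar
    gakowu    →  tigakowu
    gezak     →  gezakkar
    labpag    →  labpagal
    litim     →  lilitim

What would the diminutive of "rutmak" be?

"rutmak" ends in -k. The stems ending in -k (gezak → gezakkar, bognik → bognikkar) double the final consonant and add -ar.
The other patterns: stems ending in -e or -g add -al; stems ending in -u add the prefix ti-; stems ending in -m or -n repeat the first consonant+vowel as a prefix.
So rutmak → rutmakkar.

rutmakkar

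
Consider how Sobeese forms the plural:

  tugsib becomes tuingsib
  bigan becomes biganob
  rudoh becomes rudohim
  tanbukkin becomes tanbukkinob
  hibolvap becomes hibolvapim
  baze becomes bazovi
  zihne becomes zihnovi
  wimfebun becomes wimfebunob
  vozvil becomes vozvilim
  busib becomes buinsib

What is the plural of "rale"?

ralovi

"rale" ends in -e. The stems ending in -e (zihne → zihnovi, baze → bazovi) drop the final letter and add -ovi.
The other patterns: stems ending in -n add -ob; stems ending in -b insert -in- after the first vowel; stems ending in -h, -l or -p add -im.
So rale → ralovi.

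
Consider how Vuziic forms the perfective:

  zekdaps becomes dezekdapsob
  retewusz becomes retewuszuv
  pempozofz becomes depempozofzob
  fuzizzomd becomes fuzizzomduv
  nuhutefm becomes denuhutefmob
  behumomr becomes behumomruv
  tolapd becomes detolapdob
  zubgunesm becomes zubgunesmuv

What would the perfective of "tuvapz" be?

detuvapzob

pempozofz and retewusz both end in -z yet inflect differently (depempozofzob, retewuszuv), so the final letter is not what conditions the rule; the second-to-last letter is.
"tuvapz" has second-to-last letter 'p'. The stems whose second-to-last letter is 'p' (tolapd → detolapdob, zekdaps → dezekdapsob) add de- … -ob around the stem.
The other pattern: stems whose second-to-last letter is 'm' or 's' add -uv.
So tuvapz → detuvapzob.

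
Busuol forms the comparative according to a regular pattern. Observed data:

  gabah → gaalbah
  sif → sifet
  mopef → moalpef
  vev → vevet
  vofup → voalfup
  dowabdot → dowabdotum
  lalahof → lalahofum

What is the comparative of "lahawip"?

lahawipum

sif and mopef both end in -f yet inflect differently (sifet, moalpef), so the final letter is not what conditions the rule; the number of vowels is.
"lahawip" has 3 vowels. The stems with 3 vowels (lalahof → lalahofum, dowabdot → dowabdotum) add -um.
So lahawip → lahawipum.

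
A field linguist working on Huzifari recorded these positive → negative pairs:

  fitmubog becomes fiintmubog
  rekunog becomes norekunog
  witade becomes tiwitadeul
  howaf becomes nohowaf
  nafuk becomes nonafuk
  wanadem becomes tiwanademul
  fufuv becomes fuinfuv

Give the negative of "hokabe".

nohokabe

fitmubog and rekunog both end in -g yet inflect differently (fiintmubog, norekunog), so the final letter is not what conditions the rule; the first letter is.
"hokabe" begins with h-. The one such stem in the data (howaf → nohowaf) adds the prefix no-, so the same rule applies.
The other patterns: stems beginning with f- insert -in- after the first vowel; stems beginning with w- add ti- … -ul around the stem.
So hokabe → nohokabe.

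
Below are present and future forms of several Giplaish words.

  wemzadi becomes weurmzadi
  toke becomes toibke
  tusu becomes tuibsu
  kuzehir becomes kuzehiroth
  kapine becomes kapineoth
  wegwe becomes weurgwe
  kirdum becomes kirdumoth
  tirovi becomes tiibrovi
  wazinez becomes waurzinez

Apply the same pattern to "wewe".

weurwe

kapine and toke both end in -e yet inflect differently (kapineoth, toibke), so the final letter is not what conditions the rule; the first letter is.
"wewe" begins with w-. The stems beginning with w- (wemzadi → weurmzadi, wazinez → waurzinez, wegwe → weurgwe) insert -ur- after the first vowel.
The other patterns: stems beginning with k- add -oth; stems beginning with t- insert -ib- after the first vowel.
So wewe → weurwe.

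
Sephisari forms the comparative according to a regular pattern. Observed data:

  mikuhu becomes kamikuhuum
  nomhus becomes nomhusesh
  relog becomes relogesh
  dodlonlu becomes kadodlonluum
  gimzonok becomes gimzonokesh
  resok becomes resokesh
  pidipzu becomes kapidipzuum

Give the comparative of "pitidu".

kapitiduum

dodlonlu and nomhus both have last vowel 'u' yet inflect differently (kadodlonluum, nomhusesh), so the last vowel is not what conditions the rule; whether the stem ends in a vowel or a consonant is.
"pitidu" ends in a vowel. The stems ending in a vowel (dodlonlu → kadodlonluum, pidipzu → kapidipzuum, mikuhu → kamikuhuum) add ka- … -um around the stem.
So pitidu → kapitiduum.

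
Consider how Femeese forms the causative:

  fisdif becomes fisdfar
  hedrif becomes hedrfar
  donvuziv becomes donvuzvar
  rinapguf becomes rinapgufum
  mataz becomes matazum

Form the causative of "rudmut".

rudmutum

"rudmut" has last vowel 'u'. The one such stem in the data (rinapguf → rinapgufum) adds -um, so the same rule applies.
The other pattern: stems whose last vowel is 'i' delete the last vowel and add -ar.
So rudmut → rudmutum.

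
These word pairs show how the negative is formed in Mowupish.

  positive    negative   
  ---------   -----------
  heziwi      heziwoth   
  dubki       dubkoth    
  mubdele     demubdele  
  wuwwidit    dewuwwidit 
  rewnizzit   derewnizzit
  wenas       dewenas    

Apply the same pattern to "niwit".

"niwit" ends in -t. The stems ending in -t (wuwwidit → dewuwwidit, rewnizzit → derewnizzit) add the prefix de-.
The other pattern: stems ending in -i drop the final letter and add -oth.
So niwit → deniwit.

deniwit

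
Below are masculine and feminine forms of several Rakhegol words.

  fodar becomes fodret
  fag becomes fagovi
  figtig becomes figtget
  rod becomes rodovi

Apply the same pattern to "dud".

dudovi

fag and figtig both end in -g yet inflect differently (fagovi, figtget), so the final letter is not what conditions the rule; the number of vowels is.
"dud" has 1 vowel. The stems with 1 vowel (rod → rodovi, fag → fagovi) add -ovi.
The other pattern: stems with 2 vowels delete the last vowel and add -et.
So dud → dudovi.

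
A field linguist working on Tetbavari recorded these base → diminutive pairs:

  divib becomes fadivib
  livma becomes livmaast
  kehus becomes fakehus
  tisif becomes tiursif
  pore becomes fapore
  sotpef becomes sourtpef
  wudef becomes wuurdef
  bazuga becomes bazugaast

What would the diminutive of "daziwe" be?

sotpef and pore both have last vowel 'e' yet inflect differently (sourtpef, fapore), so the last vowel is not what conditions the rule; the final letter is.
"daziwe" ends in -e. The one such stem in the data (pore → fapore) adds the prefix fa-, so the same rule applies.
So daziwe → fadaziwe.

fadaziwe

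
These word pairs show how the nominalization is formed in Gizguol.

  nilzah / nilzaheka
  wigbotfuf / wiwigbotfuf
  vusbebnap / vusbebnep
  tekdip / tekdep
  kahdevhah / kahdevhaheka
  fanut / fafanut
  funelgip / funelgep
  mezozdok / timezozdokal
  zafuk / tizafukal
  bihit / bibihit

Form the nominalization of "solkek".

tisolkekal

tekdip and bihit both have last vowel 'i' yet inflect differently (tekdep, bibihit), so the last vowel is not what conditions the rule; the final letter is.
"solkek" ends in -k. The stems ending in -k (zafuk → tizafukal, mezozdok → timezozdokal) add ti- … -al around the stem.
The other patterns: stems ending in -p change the last vowel to 'e'; stems ending in -f or -t repeat the first consonant+vowel as a prefix; stems ending in -h add -eka.
So solkek → tisolkekal.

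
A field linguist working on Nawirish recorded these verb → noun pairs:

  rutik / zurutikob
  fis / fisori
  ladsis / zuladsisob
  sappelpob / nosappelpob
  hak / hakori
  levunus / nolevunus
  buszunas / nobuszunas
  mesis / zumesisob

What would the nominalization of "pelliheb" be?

nopelliheb

fis and ladsis both end in -s yet inflect differently (fisori, zuladsisob), so the final letter is not what conditions the rule; the number of vowels is.
"pelliheb" has 3 vowels. The stems with 3 vowels (buszunas → nobuszunas, levunus → nolevunus, sappelpob → nosappelpob) add the prefix no-.
The other patterns: stems with 1 vowel add -ori; stems with 2 vowels add zu- … -ob around the stem.
So pelliheb → nopelliheb.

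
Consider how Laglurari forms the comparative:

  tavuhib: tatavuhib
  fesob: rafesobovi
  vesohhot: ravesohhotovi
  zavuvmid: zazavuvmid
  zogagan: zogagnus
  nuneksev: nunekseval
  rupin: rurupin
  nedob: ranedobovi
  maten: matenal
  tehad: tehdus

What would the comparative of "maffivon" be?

ramaffivonovi

"maffivon" has last vowel 'o'. The stems whose last vowel is 'o' (vesohhot → ravesohhotovi, nedob → ranedobovi, fesob → rafesobovi) add ra- … -ovi around the stem.
The other patterns: stems whose last vowel is 'i' repeat the first consonant+vowel as a prefix; stems whose last vowel is 'a' delete the last vowel and add -us; stems whose last vowel is 'e' add -al.
So maffivon → ramaffivonovi.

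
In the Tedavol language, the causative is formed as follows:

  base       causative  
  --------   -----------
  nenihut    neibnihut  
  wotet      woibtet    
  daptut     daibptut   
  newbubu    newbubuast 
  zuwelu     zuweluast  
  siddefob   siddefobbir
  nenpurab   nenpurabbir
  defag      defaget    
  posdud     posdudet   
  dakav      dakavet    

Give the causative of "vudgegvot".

nenihut and newbubu both have last vowel 'u' yet inflect differently (neibnihut, newbubuast), so the last vowel is not what conditions the rule; the final letter is.
"vudgegvot" ends in -t. The stems ending in -t (nenihut → neibnihut, wotet → woibtet, daptut → daibptut) insert -ib- after the first vowel.
The other patterns: stems ending in -u add -ast; stems ending in -b double the final consonant and add -ir; stems ending in -d, -g or -v add -et.
So vudgegvot → vuibdgegvot.

vuibdgegvot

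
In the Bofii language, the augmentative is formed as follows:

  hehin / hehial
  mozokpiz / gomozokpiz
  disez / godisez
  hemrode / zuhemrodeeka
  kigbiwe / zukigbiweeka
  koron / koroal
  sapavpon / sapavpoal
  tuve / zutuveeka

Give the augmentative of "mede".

hehin and mozokpiz both have last vowel 'i' yet inflect differently (hehial, gomozokpiz), so the last vowel is not what conditions the rule; the final letter is.
"mede" ends in -e. The stems ending in -e (hemrode → zuhemrodeeka, tuve → zutuveeka, kigbiwe → zukigbiweeka) add zu- … -eka around the stem.
So mede → zumedeeka.

zumedeeka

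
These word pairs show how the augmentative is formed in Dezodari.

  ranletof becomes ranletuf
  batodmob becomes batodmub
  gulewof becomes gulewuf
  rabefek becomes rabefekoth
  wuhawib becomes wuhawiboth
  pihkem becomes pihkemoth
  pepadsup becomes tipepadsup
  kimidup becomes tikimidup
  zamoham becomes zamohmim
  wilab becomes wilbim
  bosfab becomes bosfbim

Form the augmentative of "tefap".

tefpim

"tefap" has last vowel 'a'. The stems whose last vowel is 'a' (zamoham → zamohmim, wilab → wilbim, bosfab → bosfbim) delete the last vowel and add -im.
So tefap → tefpim.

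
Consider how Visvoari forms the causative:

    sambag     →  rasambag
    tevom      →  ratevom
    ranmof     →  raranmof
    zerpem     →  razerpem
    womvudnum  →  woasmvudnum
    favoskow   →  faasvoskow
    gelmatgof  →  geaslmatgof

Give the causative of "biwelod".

"biwelod" has 3 vowels. The stems with 3 vowels (favoskow → faasvoskow, gelmatgof → geaslmatgof, womvudnum → woasmvudnum) insert -as- after the first vowel.
So biwelod → biaswelod.

biaswelod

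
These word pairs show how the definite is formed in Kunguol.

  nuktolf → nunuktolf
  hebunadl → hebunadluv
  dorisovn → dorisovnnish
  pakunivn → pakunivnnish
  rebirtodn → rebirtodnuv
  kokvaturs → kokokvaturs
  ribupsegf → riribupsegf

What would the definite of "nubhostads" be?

nubhostadsuv

"nubhostads" has second-to-last letter 'd'. The stems whose second-to-last letter is 'd' (hebunadl → hebunadluv, rebirtodn → rebirtodnuv) add -uv.
The other patterns: stems whose second-to-last letter is 'v' double the final consonant and add -ish; stems whose second-to-last letter is 'g', 'l' or 'r' repeat the first consonant+vowel as a prefix.
So nubhostads → nubhostadsuv.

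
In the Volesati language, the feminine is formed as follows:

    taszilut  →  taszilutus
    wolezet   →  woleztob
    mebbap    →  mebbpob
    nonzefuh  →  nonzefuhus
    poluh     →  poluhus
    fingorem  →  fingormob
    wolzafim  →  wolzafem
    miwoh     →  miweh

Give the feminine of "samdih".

samdeh

taszilut and wolezet both end in -t yet inflect differently (taszilutus, woleztob), so the final letter is not what conditions the rule; the last vowel is.
"samdih" has last vowel 'i'. The one such stem in the data (wolzafim → wolzafem) changes the last vowel to 'e' (as does miwoh), so the same rule applies.
The other patterns: stems whose last vowel is 'u' add -us; stems whose last vowel is 'a' or 'e' delete the last vowel and add -ob.
So samdih → samdeh.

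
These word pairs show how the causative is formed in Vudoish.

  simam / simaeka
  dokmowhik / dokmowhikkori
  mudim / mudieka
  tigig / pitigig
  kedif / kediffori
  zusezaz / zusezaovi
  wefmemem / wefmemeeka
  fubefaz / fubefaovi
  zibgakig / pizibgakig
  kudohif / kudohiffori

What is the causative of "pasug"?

"pasug" ends in -g. The stems ending in -g (tigig → pitigig, zibgakig → pizibgakig) add the prefix pi-.
The other patterns: stems ending in -z drop the final letter and add -ovi; stems ending in -m drop the final letter and add -eka; stems ending in -f or -k double the final consonant and add -ori.
So pasug → pipasug.

pipasug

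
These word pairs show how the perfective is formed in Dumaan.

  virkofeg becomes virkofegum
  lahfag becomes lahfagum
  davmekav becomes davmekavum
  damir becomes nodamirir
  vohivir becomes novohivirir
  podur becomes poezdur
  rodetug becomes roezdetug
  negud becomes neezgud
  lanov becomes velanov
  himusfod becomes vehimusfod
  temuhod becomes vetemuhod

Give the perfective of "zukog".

vezukog

"zukog" has last vowel 'o'. The stems whose last vowel is 'o' (lanov → velanov, himusfod → vehimusfod, temuhod → vetemuhod) add the prefix ve-.
So zukog → vezukog.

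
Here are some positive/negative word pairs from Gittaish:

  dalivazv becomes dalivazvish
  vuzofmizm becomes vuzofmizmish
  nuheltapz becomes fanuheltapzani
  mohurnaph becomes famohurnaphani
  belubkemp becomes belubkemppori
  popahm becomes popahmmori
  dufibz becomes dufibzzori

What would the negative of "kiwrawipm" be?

fakiwrawipmani

"kiwrawipm" has second-to-last letter 'p'. The stems whose second-to-last letter is 'p' (nuheltapz → fanuheltapzani, mohurnaph → famohurnaphani) add fa- … -ani around the stem.
So kiwrawipm → fakiwrawipmani.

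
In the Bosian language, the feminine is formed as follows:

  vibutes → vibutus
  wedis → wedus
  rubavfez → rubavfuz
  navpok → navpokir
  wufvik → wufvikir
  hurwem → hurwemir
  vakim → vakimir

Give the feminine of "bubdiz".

"bubdiz" ends in -z. The one such stem in the data (rubavfez → rubavfuz) changes the last vowel to 'u' (as do vibutes, wedis), so the same rule applies.
The other pattern: stems ending in -k or -m add -ir.
So bubdiz → bubduz.

bubduz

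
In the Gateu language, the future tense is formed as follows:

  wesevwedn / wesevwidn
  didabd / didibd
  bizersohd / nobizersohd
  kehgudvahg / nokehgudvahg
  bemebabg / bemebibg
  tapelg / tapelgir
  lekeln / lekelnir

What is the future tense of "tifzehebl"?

tapelg and kehgudvahg both end in -g yet inflect differently (tapelgir, nokehgudvahg), so the final letter is not what conditions the rule; the second-to-last letter is.
"tifzehebl" has second-to-last letter 'b'. The stems whose second-to-last letter is 'b' (bemebabg → bemebibg, didabd → didibd) change the last vowel to 'i'.
The other patterns: stems whose second-to-last letter is 'l' add -ir; stems whose second-to-last letter is 'h' add the prefix no-.
So tifzehebl → tifzehibl.

tifzehibl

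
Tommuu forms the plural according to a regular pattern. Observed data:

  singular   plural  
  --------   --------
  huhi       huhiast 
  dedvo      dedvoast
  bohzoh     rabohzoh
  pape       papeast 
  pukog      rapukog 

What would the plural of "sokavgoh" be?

rasokavgoh

pukog and dedvo both have last vowel 'o' yet inflect differently (rapukog, dedvoast), so the last vowel is not what conditions the rule; whether the stem ends in a vowel or a consonant is.
"sokavgoh" ends in a consonant. The stems ending in a consonant (pukog → rapukog, bohzoh → rabohzoh) add the prefix ra-.
The other pattern: stems ending in a vowel add -ast.
So sokavgoh → rasokavgoh.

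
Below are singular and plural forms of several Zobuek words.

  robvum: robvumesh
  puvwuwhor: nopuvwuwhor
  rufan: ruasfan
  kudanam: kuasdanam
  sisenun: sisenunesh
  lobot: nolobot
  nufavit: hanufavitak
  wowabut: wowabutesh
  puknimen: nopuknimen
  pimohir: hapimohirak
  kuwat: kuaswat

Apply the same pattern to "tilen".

sisenun and puknimen both end in -n yet inflect differently (sisenunesh, nopuknimen), so the final letter is not what conditions the rule; the last vowel is.
"tilen" has last vowel 'e'. The one such stem in the data (puknimen → nopuknimen) adds the prefix no-, so the same rule applies.
The other patterns: stems whose last vowel is 'u' add -esh; stems whose last vowel is 'a' insert -as- after the first vowel; stems whose last vowel is 'i' add ha- … -ak around the stem.
So tilen → notilen.

notilen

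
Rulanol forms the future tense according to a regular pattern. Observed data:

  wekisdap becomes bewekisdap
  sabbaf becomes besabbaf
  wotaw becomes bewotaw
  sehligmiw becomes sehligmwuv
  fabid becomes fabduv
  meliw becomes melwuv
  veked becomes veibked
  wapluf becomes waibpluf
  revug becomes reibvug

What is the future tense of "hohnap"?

behohnap

wotaw and sehligmiw both end in -w yet inflect differently (bewotaw, sehligmwuv), so the final letter is not what conditions the rule; the last vowel is.
"hohnap" has last vowel 'a'. The stems whose last vowel is 'a' (wekisdap → bewekisdap, sabbaf → besabbaf, wotaw → bewotaw) add the prefix be-.
The other patterns: stems whose last vowel is 'i' delete the last vowel and add -uv; stems whose last vowel is 'e' or 'u' insert -ib- after the first vowel.
So hohnap → behohnap.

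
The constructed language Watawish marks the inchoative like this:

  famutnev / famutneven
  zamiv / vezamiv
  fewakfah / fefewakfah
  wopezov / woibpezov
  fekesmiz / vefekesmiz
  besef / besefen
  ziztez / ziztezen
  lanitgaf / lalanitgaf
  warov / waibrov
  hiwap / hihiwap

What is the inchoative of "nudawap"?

nunudawap

warov and famutnev both end in -v yet inflect differently (waibrov, famutneven), so the final letter is not what conditions the rule; the last vowel is.
"nudawap" has last vowel 'a'. The stems whose last vowel is 'a' (fewakfah → fefewakfah, lanitgaf → lalanitgaf, hiwap → hihiwap) repeat the first consonant+vowel as a prefix.
So nudawap → nunudawap.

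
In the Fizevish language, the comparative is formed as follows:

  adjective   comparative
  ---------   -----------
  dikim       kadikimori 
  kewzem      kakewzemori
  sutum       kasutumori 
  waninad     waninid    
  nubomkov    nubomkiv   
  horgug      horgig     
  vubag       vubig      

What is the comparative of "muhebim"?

"muhebim" ends in -m. The stems ending in -m (dikim → kadikimori, kewzem → kakewzemori, sutum → kasutumori) add ka- … -ori around the stem.
The other pattern: stems ending in -d, -g or -v change the last vowel to 'i'.
So muhebim → kamuhebimori.

kamuhebimori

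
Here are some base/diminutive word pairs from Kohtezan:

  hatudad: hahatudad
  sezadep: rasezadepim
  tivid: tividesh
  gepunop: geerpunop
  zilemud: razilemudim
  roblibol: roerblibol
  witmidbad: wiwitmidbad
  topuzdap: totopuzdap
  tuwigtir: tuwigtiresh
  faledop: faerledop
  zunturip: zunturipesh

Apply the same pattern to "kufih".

witmidbad and tivid both end in -d yet inflect differently (wiwitmidbad, tividesh), so the final letter is not what conditions the rule; the last vowel is.
"kufih" has last vowel 'i'. The stems whose last vowel is 'i' (tivid → tividesh, zunturip → zunturipesh, tuwigtir → tuwigtiresh) add -esh.
The other patterns: stems whose last vowel is 'a' repeat the first consonant+vowel as a prefix; stems whose last vowel is 'e' or 'u' add ra- … -im around the stem; stems whose last vowel is 'o' insert -er- after the first vowel.
So kufih → kufihesh.

kufihesh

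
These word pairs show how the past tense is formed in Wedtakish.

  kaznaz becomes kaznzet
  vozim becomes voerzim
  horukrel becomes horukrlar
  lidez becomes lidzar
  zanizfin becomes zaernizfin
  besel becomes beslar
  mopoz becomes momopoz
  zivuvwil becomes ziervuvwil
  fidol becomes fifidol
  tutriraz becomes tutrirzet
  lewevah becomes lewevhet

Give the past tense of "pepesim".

"pepesim" has last vowel 'i'. The stems whose last vowel is 'i' (vozim → voerzim, zanizfin → zaernizfin, zivuvwil → ziervuvwil) insert -er- after the first vowel.
The other patterns: stems whose last vowel is 'e' delete the last vowel and add -ar; stems whose last vowel is 'a' delete the last vowel and add -et; stems whose last vowel is 'o' repeat the first consonant+vowel as a prefix.
So pepesim → peerpesim.

peerpesim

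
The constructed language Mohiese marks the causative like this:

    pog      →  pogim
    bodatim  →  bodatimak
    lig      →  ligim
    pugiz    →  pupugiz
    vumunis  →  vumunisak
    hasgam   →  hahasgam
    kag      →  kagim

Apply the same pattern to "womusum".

hasgam and bodatim both end in -m yet inflect differently (hahasgam, bodatimak), so the final letter is not what conditions the rule; the number of vowels is.
"womusum" has 3 vowels. The stems with 3 vowels (bodatim → bodatimak, vumunis → vumunisak) add -ak.
The other patterns: stems with 1 vowel add -im; stems with 2 vowels repeat the first consonant+vowel as a prefix.
So womusum → womusumak.

womusumak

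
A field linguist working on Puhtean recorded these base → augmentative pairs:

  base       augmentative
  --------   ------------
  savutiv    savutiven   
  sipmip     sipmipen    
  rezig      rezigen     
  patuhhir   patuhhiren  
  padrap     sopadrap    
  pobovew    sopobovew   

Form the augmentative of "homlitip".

homlitipen

sipmip and padrap both end in -p yet inflect differently (sipmipen, sopadrap), so the final letter is not what conditions the rule; the last vowel is.
"homlitip" has last vowel 'i'. The stems whose last vowel is 'i' (savutiv → savutiven, sipmip → sipmipen, rezig → rezigen) add -en.
The other pattern: stems whose last vowel is 'a' or 'e' add the prefix so-.
So homlitip → homlitipen.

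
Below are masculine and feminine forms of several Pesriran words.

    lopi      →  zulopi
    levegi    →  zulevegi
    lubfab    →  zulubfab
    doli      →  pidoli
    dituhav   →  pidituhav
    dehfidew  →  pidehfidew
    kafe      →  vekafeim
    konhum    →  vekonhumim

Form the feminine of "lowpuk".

lopi and doli both end in -i yet inflect differently (zulopi, pidoli), so the final letter is not what conditions the rule; the first letter is.
"lowpuk" begins with l-. The stems beginning with l- (lopi → zulopi, levegi → zulevegi, lubfab → zulubfab) add the prefix zu-.
The other patterns: stems beginning with d- add the prefix pi-; stems beginning with k- add ve- … -im around the stem.
So lowpuk → zulowpuk.

zulowpuk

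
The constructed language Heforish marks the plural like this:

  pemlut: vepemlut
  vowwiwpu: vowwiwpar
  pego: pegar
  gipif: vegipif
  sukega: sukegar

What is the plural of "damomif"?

vowwiwpu and pemlut both have last vowel 'u' yet inflect differently (vowwiwpar, vepemlut), so the last vowel is not what conditions the rule; whether the stem ends in a vowel or a consonant is.
"damomif" ends in a consonant. The stems ending in a consonant (pemlut → vepemlut, gipif → vegipif) add the prefix ve-.
The other pattern: stems ending in a vowel drop the final letter and add -ar.
So damomif → vedamomif.

vedamomif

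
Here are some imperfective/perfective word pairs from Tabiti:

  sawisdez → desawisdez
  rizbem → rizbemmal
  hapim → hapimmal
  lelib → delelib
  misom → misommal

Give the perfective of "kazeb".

hapim and lelib both have last vowel 'i' yet inflect differently (hapimmal, delelib), so the last vowel is not what conditions the rule; the final letter is.
"kazeb" ends in -b. The one such stem in the data (lelib → delelib) adds the prefix de-, so the same rule applies.
So kazeb → dekazeb.

dekazeb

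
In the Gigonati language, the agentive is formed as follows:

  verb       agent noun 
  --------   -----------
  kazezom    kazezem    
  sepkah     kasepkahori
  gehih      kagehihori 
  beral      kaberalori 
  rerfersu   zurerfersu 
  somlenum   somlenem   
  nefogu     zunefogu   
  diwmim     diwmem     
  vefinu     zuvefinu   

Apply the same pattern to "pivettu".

zupivettu

vefinu and somlenum both have last vowel 'u' yet inflect differently (zuvefinu, somlenem), so the last vowel is not what conditions the rule; the final letter is.
"pivettu" ends in -u. The stems ending in -u (vefinu → zuvefinu, rerfersu → zurerfersu, nefogu → zunefogu) add the prefix zu-.
The other patterns: stems ending in -m change the last vowel to 'e'; stems ending in -h or -l add ka- … -ori around the stem.
So pivettu → zupivettu.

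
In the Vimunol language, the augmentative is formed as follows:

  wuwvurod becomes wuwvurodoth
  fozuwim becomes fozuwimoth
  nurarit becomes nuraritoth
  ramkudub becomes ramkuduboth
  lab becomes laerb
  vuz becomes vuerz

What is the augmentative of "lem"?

"lem" has 1 vowel. The stems with 1 vowel (vuz → vuerz, lab → laerb) insert -er- after the first vowel.
The other pattern: stems with 3 vowels add -oth.
So lem → leerm.

leerm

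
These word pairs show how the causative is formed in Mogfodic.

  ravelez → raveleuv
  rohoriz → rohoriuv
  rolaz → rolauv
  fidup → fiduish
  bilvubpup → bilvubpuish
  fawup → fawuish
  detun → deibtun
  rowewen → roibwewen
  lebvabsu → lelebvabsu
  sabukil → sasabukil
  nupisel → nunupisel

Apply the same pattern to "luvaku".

fidup and detun both have last vowel 'u' yet inflect differently (fiduish, deibtun), so the last vowel is not what conditions the rule; the final letter is.
"luvaku" ends in -u. The one such stem in the data (lebvabsu → lelebvabsu) repeats the first consonant+vowel as a prefix (as do sabukil, nupisel), so the same rule applies.
So luvaku → luluvaku.

luluvaku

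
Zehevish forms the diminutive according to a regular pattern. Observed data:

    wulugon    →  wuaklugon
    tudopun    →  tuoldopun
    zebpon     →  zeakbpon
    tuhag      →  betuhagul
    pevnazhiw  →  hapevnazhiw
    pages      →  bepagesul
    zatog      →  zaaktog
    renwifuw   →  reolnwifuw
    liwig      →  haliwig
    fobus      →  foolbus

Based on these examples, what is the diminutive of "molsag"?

bemolsagul

"molsag" has last vowel 'a'. The one such stem in the data (tuhag → betuhagul) adds be- … -ul around the stem, so the same rule applies.
So molsag → bemolsagul.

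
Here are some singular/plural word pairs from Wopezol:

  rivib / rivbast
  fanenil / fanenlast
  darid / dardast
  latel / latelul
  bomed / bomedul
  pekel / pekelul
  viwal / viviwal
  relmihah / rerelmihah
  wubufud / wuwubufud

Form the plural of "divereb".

diverebul

fanenil and latel both end in -l yet inflect differently (fanenlast, latelul), so the final letter is not what conditions the rule; the last vowel is.
"divereb" has last vowel 'e'. The stems whose last vowel is 'e' (latel → latelul, bomed → bomedul, pekel → pekelul) add -ul.
So divereb → diverebul.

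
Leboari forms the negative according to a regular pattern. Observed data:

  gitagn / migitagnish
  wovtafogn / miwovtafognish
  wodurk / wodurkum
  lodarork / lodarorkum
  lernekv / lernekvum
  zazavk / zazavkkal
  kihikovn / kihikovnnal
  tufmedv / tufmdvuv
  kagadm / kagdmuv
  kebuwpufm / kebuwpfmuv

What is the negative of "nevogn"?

wodurk and zazavk both end in -k yet inflect differently (wodurkum, zazavkkal), so the final letter is not what conditions the rule; the second-to-last letter is.
"nevogn" has second-to-last letter 'g'. The stems whose second-to-last letter is 'g' (gitagn → migitagnish, wovtafogn → miwovtafognish) add mi- … -ish around the stem.
The other patterns: stems whose second-to-last letter is 'k' or 'r' add -um; stems whose second-to-last letter is 'v' double the final consonant and add -al; stems whose second-to-last letter is 'd' or 'f' delete the last vowel and add -uv.
So nevogn → minevognish.

minevognish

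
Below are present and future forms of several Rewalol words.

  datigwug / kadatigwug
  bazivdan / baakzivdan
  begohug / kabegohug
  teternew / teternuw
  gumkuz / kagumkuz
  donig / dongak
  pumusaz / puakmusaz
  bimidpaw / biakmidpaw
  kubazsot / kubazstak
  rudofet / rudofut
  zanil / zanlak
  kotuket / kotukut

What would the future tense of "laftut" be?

kalaftut

pumusaz and gumkuz both end in -z yet inflect differently (puakmusaz, kagumkuz), so the final letter is not what conditions the rule; the last vowel is.
"laftut" has last vowel 'u'. The stems whose last vowel is 'u' (begohug → kabegohug, gumkuz → kagumkuz, datigwug → kadatigwug) add the prefix ka-.
So laftut → kalaftut.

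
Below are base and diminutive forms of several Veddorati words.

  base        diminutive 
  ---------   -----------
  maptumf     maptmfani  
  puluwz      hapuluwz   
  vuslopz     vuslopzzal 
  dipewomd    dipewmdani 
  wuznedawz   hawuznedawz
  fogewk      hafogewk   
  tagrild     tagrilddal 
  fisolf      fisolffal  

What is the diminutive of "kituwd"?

hakituwd

puluwz and vuslopz both end in -z yet inflect differently (hapuluwz, vuslopzzal), so the final letter is not what conditions the rule; the second-to-last letter is.
"kituwd" has second-to-last letter 'w'. The stems whose second-to-last letter is 'w' (puluwz → hapuluwz, fogewk → hafogewk, wuznedawz → hawuznedawz) add the prefix ha-.
So kituwd → hakituwd.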